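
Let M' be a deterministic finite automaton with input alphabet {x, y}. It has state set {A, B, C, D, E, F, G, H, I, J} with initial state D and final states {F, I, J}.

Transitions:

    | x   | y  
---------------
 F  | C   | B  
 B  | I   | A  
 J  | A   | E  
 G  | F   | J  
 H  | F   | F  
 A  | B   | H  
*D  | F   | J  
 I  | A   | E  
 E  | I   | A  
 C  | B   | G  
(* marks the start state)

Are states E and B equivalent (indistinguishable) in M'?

Yes

P0 = {F,I,J} | {A,B,C,D,E,G,H}.
Split {A,B,C,D,E,G,H} by δ(·,x) → {B,D,E,G,H} and {A,C}.
Split {B,D,E,G,H} by δ(·,y) → {D,G,H} and {B,E}.
The partition is now stable with 4 blocks: {F,I,J} | {D,G,H} | {A,C} | {B,E}.
E and B lie in the same block of the stable partition, so they are equivalent — no string distinguishes them.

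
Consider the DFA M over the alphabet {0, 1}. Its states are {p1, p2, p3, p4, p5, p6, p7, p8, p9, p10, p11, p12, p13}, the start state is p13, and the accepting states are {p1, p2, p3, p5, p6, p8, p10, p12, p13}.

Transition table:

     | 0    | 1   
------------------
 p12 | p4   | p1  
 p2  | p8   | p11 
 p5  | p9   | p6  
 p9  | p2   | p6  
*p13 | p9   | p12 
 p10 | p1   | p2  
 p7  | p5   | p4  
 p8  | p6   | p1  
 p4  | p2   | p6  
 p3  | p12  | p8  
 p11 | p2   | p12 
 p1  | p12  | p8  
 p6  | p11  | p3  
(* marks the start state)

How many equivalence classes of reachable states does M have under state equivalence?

5

Reachable states from the start: {p1,p2,p3,p4,p6,p8,p9,p11,p12,p13}. Unreachable: {p5,p7,p10} — drop them.
P0 = {p1,p2,p3,p6,p8,p12,p13} | {p4,p9,p11}.
Split {p1,p2,p3,p6,p8,p12,p13} by δ(·,0) → {p1,p2,p3,p8} and {p6,p12,p13}.
Refine {p1,p2,p3,p8} on symbol 0: members go to different blocks, giving {p1,p3,p8} and {p2}.
Refine {p6,p12,p13} on symbol 1: members go to different blocks, giving {p6,p12} and {p13}.
Stable partition: {p1,p3,p8} | {p4,p9,p11} | {p6,p12} | {p2} | {p13} — 5 equivalence classes.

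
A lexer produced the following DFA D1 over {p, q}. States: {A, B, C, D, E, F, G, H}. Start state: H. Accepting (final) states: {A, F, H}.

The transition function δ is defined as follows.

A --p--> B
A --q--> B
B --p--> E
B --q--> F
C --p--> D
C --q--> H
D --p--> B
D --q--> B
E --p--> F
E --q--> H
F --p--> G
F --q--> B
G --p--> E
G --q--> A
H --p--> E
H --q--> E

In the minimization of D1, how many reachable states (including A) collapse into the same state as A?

States {C,D} cannot be reached from the start state, so discard them.
P0 = {A,F,H} | {B,E,G}.
Refine {B,E,G} on symbol p: members go to different blocks, giving {B,G} and {E}.
Refine {A,F,H} on symbol p: members go to different blocks, giving {A,F} and {H}.
The partition is now stable with 4 blocks: {A,F} | {B,G} | {E} | {H}.
The equivalence class containing A is {A,F}, of size 2.

2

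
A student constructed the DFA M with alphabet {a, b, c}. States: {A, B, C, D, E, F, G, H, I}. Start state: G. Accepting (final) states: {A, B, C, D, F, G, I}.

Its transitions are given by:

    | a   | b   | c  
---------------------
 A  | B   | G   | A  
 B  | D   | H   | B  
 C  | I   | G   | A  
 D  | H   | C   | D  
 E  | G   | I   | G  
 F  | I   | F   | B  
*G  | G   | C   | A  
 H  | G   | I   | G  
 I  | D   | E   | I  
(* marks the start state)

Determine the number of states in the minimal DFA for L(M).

5

First remove the unreachable states {F}; 8 states remain.
Start with accepting vs non-accepting: {A,B,C,D,G,I} | {E,H}.
Refine {A,B,C,D,G,I} on symbol a: members go to different blocks, giving {A,B,C,G,I} and {D}.
On input a, block {A,B,C,G,I} splits into {A,C,G} and {B,I}.
On input a, block {A,C,G} splits into {A,C} and {G}.
Stable partition: {A,C} | {E,H} | {D} | {B,I} | {G} — 5 equivalence classes.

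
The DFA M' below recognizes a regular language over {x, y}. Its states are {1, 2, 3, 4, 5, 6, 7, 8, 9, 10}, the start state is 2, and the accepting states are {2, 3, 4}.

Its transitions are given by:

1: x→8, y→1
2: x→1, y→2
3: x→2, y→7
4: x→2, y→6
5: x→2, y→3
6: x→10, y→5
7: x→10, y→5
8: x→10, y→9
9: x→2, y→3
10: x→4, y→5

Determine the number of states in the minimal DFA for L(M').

6

P0 = {2,3,4} | {1,5,6,7,8,9,10}.
On input x, block {2,3,4} splits into {3,4} and {2}.
Refine {1,5,6,7,8,9,10} on symbol x: members go to different blocks, giving {1,6,7,8} and {5,9} and {10}.
Split {1,6,7,8} by δ(·,x) → {6,7,8} and {1}.
No further refinement is possible. Final partition (6 blocks): {3,4} | {6,7,8} | {2} | {5,9} | {10} | {1}.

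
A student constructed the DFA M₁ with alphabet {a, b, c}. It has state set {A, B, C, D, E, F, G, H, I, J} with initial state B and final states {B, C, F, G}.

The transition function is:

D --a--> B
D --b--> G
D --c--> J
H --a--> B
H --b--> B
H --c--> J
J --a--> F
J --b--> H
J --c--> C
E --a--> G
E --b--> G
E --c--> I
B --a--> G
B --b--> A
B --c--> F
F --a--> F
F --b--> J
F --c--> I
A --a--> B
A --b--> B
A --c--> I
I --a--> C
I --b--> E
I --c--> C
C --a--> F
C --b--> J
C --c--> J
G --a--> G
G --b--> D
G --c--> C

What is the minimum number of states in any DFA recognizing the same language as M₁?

Every state is reachable, so we keep all 10.
P0 = {B,C,F,G} | {A,D,E,H,I,J}.
On input c, block {B,C,F,G} splits into {B,G} and {C,F}.
On input a, block {A,D,E,H,I,J} splits into {A,D,E,H} and {I,J}.
No further refinement is possible. Final partition (4 blocks): {B,G} | {A,D,E,H} | {C,F} | {I,J}.

4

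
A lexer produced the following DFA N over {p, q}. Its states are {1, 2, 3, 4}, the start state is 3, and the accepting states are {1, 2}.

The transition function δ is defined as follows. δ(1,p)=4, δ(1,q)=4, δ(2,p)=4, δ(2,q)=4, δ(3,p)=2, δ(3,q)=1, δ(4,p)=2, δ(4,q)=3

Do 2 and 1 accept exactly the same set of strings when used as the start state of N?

Yes

Start with accepting vs non-accepting: {1,2} | {3,4}.
Refine {3,4} on symbol q: members go to different blocks, giving {3} and {4}.
No further refinement is possible. Final partition (3 blocks): {1,2} | {3} | {4}.
2 and 1 lie in the same block of the stable partition, so they are equivalent — no string distinguishes them.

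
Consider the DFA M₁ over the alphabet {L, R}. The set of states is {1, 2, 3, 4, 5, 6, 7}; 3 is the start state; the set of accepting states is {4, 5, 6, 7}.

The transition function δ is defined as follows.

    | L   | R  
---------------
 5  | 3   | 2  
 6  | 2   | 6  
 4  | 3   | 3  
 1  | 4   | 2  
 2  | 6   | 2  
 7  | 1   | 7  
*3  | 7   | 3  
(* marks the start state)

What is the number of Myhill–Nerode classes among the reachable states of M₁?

6

States {5} cannot be reached from the start state, so discard them.
Initial partition by acceptance: {4,6,7} | {1,2,3}.
On input R, block {4,6,7} splits into {6,7} and {4}.
On input L, block {1,2,3} splits into {2,3} and {1}.
On input L, block {6,7} splits into {6} and {7}.
Split {2,3} by δ(·,L) → {2} and {3}.
Stable partition: {6} | {2} | {4} | {1} | {7} | {3} — 6 equivalence classes.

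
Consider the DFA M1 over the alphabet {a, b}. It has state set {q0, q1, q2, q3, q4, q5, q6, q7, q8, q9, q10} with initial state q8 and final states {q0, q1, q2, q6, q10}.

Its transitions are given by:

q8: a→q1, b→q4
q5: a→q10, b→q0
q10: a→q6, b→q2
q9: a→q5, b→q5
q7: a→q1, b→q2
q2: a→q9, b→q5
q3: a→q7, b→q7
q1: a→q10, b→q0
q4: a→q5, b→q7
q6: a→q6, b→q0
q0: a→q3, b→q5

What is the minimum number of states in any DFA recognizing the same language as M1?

All states are reachable from the start state.
P0 = {q0,q1,q2,q6,q10} | {q3,q4,q5,q7,q8,q9}.
On input a, block {q0,q1,q2,q6,q10} splits into {q1,q6,q10} and {q0,q2}.
On input a, block {q3,q4,q5,q7,q8,q9} splits into {q3,q4,q9} and {q5,q7,q8}.
Split {q5,q7,q8} by δ(·,b) → {q5,q7} and {q8}.
No further refinement is possible. Final partition (5 blocks): {q1,q6,q10} | {q3,q4,q9} | {q0,q2} | {q5,q7} | {q8}.

5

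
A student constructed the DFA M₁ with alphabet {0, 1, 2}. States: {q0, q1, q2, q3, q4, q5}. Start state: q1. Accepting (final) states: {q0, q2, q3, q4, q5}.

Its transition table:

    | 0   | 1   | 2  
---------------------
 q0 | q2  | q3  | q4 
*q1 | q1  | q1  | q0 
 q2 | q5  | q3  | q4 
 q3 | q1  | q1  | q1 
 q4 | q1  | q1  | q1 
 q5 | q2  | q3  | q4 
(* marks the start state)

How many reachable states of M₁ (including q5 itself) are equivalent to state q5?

3

Initial partition by acceptance: {q0,q2,q3,q4,q5} | {q1}.
On input 0, block {q0,q2,q3,q4,q5} splits into {q0,q2,q5} and {q3,q4}.
The partition is now stable with 3 blocks: {q0,q2,q5} | {q1} | {q3,q4}.
The equivalence class containing q5 is {q0,q2,q5}, of size 3.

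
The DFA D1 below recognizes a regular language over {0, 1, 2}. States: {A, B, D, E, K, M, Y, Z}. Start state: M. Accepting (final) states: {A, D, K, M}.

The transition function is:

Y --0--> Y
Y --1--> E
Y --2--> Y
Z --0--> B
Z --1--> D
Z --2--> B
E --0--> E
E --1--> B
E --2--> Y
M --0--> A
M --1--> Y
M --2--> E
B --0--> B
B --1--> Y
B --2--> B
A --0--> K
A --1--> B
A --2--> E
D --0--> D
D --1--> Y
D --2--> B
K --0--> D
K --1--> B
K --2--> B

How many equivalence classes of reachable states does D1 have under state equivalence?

2

States {Z} cannot be reached from the start state, so discard them.
Start with accepting vs non-accepting: {A,D,K,M} | {B,E,Y}.
Stable partition: {A,D,K,M} | {B,E,Y} — 2 equivalence classes.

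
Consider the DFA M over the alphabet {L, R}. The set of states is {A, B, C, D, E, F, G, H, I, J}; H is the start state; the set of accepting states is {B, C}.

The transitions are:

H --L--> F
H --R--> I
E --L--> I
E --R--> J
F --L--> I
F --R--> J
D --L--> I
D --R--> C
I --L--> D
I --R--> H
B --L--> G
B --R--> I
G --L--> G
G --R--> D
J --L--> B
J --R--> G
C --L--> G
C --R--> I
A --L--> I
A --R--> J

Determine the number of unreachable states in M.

2

Starting at H and following transitions, the reachable set is {B, C, D, F, G, H, I, J}. That leaves A, E unreachable — 2 in total.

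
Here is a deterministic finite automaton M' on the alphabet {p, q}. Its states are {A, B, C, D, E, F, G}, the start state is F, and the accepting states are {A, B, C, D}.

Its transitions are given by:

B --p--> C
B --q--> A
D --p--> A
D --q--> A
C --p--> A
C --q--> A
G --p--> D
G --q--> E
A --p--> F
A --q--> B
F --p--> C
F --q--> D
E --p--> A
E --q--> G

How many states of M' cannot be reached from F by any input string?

2

BFS from F reaches {A, B, C, D, F}; the 2 state(s) E, G are never visited.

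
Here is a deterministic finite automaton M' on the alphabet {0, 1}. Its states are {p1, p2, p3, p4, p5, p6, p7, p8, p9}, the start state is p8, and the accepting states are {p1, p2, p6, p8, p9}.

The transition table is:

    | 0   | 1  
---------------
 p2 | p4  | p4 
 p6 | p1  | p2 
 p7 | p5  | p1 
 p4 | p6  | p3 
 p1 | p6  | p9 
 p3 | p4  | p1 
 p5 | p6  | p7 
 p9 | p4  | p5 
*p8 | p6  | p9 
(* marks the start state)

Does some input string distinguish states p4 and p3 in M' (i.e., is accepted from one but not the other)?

Initial partition by acceptance: {p1,p2,p6,p8,p9} | {p3,p4,p5,p7}.
Refine {p1,p2,p6,p8,p9} on symbol 0: members go to different blocks, giving {p1,p6,p8} and {p2,p9}.
Split {p3,p4,p5,p7} by δ(·,0) → {p3,p7} and {p4,p5}.
The partition is now stable with 4 blocks: {p1,p6,p8} | {p3,p7} | {p2,p9} | {p4,p5}.
p4 and p3 end up in different blocks, so they are distinguishable. For instance, the string '0' is accepted from only p4.

Yes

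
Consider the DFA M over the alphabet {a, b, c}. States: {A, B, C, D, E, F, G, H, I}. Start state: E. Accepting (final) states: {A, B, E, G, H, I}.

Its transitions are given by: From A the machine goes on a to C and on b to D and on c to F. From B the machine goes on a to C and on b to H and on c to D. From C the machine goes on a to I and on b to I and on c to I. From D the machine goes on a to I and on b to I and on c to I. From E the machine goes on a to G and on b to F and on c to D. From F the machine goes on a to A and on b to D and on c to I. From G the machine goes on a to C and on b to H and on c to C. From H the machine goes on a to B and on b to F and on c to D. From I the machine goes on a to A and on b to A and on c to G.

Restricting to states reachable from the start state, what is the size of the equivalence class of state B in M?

2

Every state is reachable, so we keep all 9.
P0 = {A,B,E,G,H,I} | {C,D,F}.
On input a, block {A,B,E,G,H,I} splits into {A,B,G} and {E,H,I}.
Split {A,B,G} by δ(·,b) → {B,G} and {A}.
Refine {C,D,F} on symbol a: members go to different blocks, giving {C,D} and {F}.
On input a, block {E,H,I} splits into {E,H} and {I}.
The partition is now stable with 6 blocks: {B,G} | {C,D} | {E,H} | {A} | {F} | {I}.
State B belongs to the block {B,G}, which has 2 states.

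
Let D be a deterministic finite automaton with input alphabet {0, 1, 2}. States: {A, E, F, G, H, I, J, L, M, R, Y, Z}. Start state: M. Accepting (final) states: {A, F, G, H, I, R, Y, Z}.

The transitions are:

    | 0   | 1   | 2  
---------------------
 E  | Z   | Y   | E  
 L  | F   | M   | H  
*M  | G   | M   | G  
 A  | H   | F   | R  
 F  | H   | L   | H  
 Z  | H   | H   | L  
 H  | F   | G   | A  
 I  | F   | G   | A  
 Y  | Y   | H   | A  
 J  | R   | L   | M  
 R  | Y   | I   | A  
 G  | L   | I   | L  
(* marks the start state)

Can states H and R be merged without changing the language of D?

First remove the unreachable states {E,J,Z}; 9 states remain.
Initial partition by acceptance: {A,F,G,H,I,R,Y} | {L,M}.
Refine {A,F,G,H,I,R,Y} on symbol 0: members go to different blocks, giving {A,F,H,I,R,Y} and {G}.
Refine {A,F,H,I,R,Y} on symbol 1: members go to different blocks, giving {A,R,Y} and {H,I} and {F}.
On input 0, block {A,R,Y} splits into {R,Y} and {A}.
On input 0, block {L,M} splits into {M} and {L}.
Stable partition: {R,Y} | {M} | {G} | {H,I} | {F} | {A} | {L} — 7 equivalence classes.
H and R end up in different blocks, so they are distinguishable. For instance, the string '01' is accepted from only R.

No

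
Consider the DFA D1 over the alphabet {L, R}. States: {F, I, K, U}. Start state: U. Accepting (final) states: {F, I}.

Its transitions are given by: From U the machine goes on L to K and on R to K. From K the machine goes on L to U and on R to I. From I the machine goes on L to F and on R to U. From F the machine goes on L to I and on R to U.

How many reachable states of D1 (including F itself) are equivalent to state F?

2

All states are reachable from the start state.
Initial partition by acceptance: {F,I} | {K,U}.
Split {K,U} by δ(·,R) → {K} and {U}.
The partition is now stable with 3 blocks: {F,I} | {K} | {U}.
State F belongs to the block {F,I}, which has 2 states.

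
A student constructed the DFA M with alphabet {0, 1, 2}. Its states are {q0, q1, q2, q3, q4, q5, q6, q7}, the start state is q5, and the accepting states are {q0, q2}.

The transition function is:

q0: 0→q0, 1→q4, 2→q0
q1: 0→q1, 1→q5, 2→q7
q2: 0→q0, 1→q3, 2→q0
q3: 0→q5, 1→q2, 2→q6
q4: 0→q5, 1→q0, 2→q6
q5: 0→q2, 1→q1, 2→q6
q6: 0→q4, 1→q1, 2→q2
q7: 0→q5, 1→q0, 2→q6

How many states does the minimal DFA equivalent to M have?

5

Start with accepting vs non-accepting: {q0,q2} | {q1,q3,q4,q5,q6,q7}.
On input 0, block {q1,q3,q4,q5,q6,q7} splits into {q1,q3,q4,q6,q7} and {q5}.
Split {q1,q3,q4,q6,q7} by δ(·,0) → {q3,q4,q7} and {q1,q6}.
On input 0, block {q1,q6} splits into {q1} and {q6}.
The partition is now stable with 5 blocks: {q0,q2} | {q3,q4,q7} | {q5} | {q1} | {q6}.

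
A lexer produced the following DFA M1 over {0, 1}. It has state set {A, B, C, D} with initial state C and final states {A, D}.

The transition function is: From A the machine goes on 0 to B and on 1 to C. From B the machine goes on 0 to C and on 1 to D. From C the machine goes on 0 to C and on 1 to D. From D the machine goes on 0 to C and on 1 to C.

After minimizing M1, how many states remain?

2

States {A,B} cannot be reached from the start state, so discard them.
P0 = {D} | {C}.
Stable partition: {D} | {C} — 2 equivalence classes.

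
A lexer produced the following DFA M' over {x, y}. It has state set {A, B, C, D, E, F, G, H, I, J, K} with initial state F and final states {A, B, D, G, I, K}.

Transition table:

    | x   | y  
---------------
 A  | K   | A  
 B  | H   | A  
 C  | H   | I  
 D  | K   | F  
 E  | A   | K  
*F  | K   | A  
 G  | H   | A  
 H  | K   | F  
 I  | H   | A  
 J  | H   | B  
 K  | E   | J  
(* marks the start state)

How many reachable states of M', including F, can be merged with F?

1

Reachable states from the start: {A,B,E,F,H,J,K}. Unreachable: {C,D,G,I} — drop them.
Start with accepting vs non-accepting: {A,B,K} | {E,F,H,J}.
On input x, block {A,B,K} splits into {B,K} and {A}.
On input y, block {B,K} splits into {B} and {K}.
Refine {E,F,H,J} on symbol x: members go to different blocks, giving {F,H} and {E} and {J}.
Split {F,H} by δ(·,y) → {F} and {H}.
Stable partition: {B} | {F} | {A} | {K} | {E} | {J} | {H} — 7 equivalence classes.
State F belongs to the block {F}, which has 1 states.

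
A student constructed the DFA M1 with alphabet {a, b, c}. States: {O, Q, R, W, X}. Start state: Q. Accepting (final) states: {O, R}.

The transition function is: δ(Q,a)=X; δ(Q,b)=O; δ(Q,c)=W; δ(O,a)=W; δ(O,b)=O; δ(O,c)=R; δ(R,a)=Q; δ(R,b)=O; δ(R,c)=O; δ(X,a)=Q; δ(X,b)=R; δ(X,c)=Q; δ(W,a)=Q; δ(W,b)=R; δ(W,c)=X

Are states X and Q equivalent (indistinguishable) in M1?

Yes

Initial partition by acceptance: {O,R} | {Q,W,X}.
No further refinement is possible. Final partition (2 blocks): {O,R} | {Q,W,X}.
X and Q lie in the same block of the stable partition, so they are equivalent — no string distinguishes them.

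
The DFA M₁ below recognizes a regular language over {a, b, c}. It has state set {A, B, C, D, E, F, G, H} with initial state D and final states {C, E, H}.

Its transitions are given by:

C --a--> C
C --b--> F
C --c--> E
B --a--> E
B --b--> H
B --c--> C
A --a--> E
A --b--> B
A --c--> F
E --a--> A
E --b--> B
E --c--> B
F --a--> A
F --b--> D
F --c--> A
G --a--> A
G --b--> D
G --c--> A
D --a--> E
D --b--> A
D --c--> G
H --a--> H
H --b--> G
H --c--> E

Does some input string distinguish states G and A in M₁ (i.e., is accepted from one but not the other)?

Initial partition by acceptance: {C,E,H} | {A,B,D,F,G}.
On input a, block {C,E,H} splits into {C,H} and {E}.
Refine {A,B,D,F,G} on symbol a: members go to different blocks, giving {A,B,D} and {F,G}.
Split {A,B,D} by δ(·,b) → {A,D} and {B}.
On input b, block {A,D} splits into {A} and {D}.
Stable partition: {C,H} | {A} | {E} | {F,G} | {B} | {D} — 6 equivalence classes.
G and A end up in different blocks, so they are distinguishable. For instance, the string 'a' is accepted from only A.

Yes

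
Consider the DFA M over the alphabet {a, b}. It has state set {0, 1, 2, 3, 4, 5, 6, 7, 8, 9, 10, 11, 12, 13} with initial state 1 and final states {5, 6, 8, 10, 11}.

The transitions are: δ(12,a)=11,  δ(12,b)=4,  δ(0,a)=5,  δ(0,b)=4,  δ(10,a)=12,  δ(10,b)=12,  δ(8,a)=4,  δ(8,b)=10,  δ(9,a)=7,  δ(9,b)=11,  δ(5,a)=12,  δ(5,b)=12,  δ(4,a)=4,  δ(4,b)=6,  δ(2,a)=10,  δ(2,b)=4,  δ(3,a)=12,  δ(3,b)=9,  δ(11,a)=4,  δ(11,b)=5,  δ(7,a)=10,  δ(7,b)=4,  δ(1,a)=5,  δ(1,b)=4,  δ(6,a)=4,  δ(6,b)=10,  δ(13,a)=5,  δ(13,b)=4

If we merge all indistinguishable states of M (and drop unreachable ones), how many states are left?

Reachable states from the start: {1,4,5,6,10,11,12}. Unreachable: {0,2,3,7,8,9,13} — drop them.
Start with accepting vs non-accepting: {5,6,10,11} | {1,4,12}.
On input b, block {5,6,10,11} splits into {5,10} and {6,11}.
Split {1,4,12} by δ(·,a) → {1} and {4} and {12}.
Stable partition: {5,10} | {1} | {6,11} | {4} | {12} — 5 equivalence classes.

5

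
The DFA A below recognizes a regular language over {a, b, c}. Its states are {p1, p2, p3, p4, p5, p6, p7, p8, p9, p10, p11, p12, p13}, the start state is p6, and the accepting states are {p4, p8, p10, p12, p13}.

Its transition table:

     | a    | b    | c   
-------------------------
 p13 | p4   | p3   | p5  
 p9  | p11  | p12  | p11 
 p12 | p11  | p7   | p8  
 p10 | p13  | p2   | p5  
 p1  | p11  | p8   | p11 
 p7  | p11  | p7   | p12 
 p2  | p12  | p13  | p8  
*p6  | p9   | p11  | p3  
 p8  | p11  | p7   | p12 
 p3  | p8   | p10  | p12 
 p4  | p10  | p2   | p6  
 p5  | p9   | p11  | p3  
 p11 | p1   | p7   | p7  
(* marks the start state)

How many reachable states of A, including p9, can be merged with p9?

2

Every state is reachable, so we keep all 13.
Initial partition by acceptance: {p4,p8,p10,p12,p13} | {p1,p2,p3,p5,p6,p7,p9,p11}.
Split {p4,p8,p10,p12,p13} by δ(·,a) → {p4,p10,p13} and {p8,p12}.
On input a, block {p1,p2,p3,p5,p6,p7,p9,p11} splits into {p1,p5,p6,p7,p9,p11} and {p2,p3}.
Split {p1,p5,p6,p7,p9,p11} by δ(·,b) → {p5,p6,p7,p11} and {p1,p9}.
Split {p5,p6,p7,p11} by δ(·,a) → {p5,p6,p11} and {p7}.
Refine {p5,p6,p11} on symbol b: members go to different blocks, giving {p5,p6} and {p11}.
Stable partition: {p4,p10,p13} | {p5,p6} | {p8,p12} | {p2,p3} | {p1,p9} | {p7} | {p11} — 7 equivalence classes.
The equivalence class containing p9 is {p1,p9}, of size 2.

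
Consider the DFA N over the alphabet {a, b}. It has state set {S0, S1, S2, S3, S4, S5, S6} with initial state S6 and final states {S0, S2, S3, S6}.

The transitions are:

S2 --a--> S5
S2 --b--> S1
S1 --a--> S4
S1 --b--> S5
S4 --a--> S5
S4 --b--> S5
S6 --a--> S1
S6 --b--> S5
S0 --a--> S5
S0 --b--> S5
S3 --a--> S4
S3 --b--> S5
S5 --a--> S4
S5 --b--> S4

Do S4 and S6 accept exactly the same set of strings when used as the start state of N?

First remove the unreachable states {S0,S2,S3}; 4 states remain.
P0 = {S6} | {S1,S4,S5}.
No further refinement is possible. Final partition (2 blocks): {S6} | {S1,S4,S5}.
S4 and S6 end up in different blocks, so they are distinguishable. For instance, the string 'ε' is accepted from only S6.

No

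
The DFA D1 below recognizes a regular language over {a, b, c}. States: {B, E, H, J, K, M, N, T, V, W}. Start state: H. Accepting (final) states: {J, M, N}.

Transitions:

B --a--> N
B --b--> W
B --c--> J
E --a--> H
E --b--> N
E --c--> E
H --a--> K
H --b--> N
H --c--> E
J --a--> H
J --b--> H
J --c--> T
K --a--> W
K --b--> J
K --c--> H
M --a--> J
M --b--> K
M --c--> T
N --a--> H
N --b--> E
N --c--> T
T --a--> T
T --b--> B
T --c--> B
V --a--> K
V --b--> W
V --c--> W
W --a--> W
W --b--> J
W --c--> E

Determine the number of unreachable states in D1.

2

Starting at H and following transitions, the reachable set is {B, E, H, J, K, N, T, W}. That leaves M, V unreachable — 2 in total.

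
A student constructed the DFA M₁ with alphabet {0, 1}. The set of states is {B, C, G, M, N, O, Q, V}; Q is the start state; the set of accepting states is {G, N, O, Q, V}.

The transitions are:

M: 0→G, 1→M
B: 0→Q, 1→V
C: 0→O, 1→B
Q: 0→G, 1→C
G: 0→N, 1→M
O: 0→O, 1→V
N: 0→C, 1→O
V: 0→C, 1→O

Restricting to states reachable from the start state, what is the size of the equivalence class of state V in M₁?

All states are reachable from the start state.
Initial partition by acceptance: {G,N,O,Q,V} | {B,C,M}.
On input 0, block {G,N,O,Q,V} splits into {G,O,Q} and {N,V}.
Split {G,O,Q} by δ(·,0) → {O,Q} and {G}.
Refine {O,Q} on symbol 0: members go to different blocks, giving {Q} and {O}.
On input 0, block {B,C,M} splits into {M} and {B} and {C}.
The partition is now stable with 7 blocks: {Q} | {M} | {N,V} | {G} | {O} | {B} | {C}.
State V belongs to the block {N,V}, which has 2 states.

2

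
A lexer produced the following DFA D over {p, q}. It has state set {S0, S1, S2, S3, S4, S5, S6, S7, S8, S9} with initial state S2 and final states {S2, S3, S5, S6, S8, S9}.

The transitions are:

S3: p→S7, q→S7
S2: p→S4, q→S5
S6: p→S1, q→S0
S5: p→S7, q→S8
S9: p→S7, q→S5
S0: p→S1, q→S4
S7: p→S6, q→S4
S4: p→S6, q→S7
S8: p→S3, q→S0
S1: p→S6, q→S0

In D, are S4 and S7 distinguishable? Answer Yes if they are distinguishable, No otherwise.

Reachable states from the start: {S0,S1,S2,S3,S4,S5,S6,S7,S8}. Unreachable: {S9} — drop them.
Initial partition by acceptance: {S2,S3,S5,S6,S8} | {S0,S1,S4,S7}.
Refine {S2,S3,S5,S6,S8} on symbol p: members go to different blocks, giving {S2,S3,S5,S6} and {S8}.
Refine {S2,S3,S5,S6} on symbol q: members go to different blocks, giving {S3,S6} and {S2} and {S5}.
On input p, block {S0,S1,S4,S7} splits into {S1,S4,S7} and {S0}.
Split {S3,S6} by δ(·,q) → {S3} and {S6}.
Split {S1,S4,S7} by δ(·,q) → {S4,S7} and {S1}.
The partition is now stable with 8 blocks: {S3} | {S4,S7} | {S8} | {S2} | {S5} | {S0} | {S6} | {S1}.
S4 and S7 lie in the same block of the stable partition, so they are equivalent — no string distinguishes them.

No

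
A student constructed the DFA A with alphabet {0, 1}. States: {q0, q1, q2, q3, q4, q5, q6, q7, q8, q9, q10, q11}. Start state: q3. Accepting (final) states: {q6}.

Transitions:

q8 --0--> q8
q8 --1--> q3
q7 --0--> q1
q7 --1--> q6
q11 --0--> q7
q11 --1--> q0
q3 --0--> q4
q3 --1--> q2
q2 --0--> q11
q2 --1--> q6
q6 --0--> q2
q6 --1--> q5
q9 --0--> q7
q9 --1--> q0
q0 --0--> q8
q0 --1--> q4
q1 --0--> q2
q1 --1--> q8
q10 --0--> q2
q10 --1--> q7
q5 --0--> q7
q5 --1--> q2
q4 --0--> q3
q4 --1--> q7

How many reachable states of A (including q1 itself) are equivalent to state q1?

First remove the unreachable states {q9,q10}; 10 states remain.
Initial partition by acceptance: {q6} | {q0,q1,q2,q3,q4,q5,q7,q8,q11}.
Split {q0,q1,q2,q3,q4,q5,q7,q8,q11} by δ(·,1) → {q0,q1,q3,q4,q5,q8,q11} and {q2,q7}.
Refine {q0,q1,q3,q4,q5,q8,q11} on symbol 0: members go to different blocks, giving {q0,q3,q4,q8} and {q1,q5,q11}.
On input 1, block {q0,q3,q4,q8} splits into {q0,q8} and {q3,q4}.
Split {q1,q5,q11} by δ(·,1) → {q1,q11} and {q5}.
No further refinement is possible. Final partition (6 blocks): {q6} | {q0,q8} | {q2,q7} | {q1,q11} | {q3,q4} | {q5}.
State q1 belongs to the block {q1,q11}, which has 2 states.

2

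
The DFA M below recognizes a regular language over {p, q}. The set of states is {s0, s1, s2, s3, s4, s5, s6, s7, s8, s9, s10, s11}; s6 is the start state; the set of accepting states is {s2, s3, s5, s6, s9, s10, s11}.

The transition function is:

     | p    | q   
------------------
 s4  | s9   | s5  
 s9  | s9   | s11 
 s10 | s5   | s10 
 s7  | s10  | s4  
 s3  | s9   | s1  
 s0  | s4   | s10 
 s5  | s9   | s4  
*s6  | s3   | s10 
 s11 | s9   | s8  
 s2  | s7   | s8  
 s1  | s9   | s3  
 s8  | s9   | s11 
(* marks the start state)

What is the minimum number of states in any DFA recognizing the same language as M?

States {s0,s2,s7} cannot be reached from the start state, so discard them.
Start with accepting vs non-accepting: {s3,s5,s6,s9,s10,s11} | {s1,s4,s8}.
On input q, block {s3,s5,s6,s9,s10,s11} splits into {s3,s5,s11} and {s6,s9,s10}.
Refine {s6,s9,s10} on symbol p: members go to different blocks, giving {s6,s10} and {s9}.
The partition is now stable with 4 blocks: {s3,s5,s11} | {s1,s4,s8} | {s6,s10} | {s9}.

4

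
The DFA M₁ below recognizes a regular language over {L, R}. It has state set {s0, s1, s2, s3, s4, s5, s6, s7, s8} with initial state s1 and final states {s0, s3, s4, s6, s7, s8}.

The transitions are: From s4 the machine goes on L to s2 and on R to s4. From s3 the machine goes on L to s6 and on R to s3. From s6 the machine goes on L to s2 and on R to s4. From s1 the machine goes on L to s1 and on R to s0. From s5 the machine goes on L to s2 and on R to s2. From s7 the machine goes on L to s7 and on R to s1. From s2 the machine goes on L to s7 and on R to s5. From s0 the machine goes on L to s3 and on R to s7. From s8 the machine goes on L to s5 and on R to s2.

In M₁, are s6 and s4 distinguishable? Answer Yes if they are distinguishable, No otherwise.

States {s8} cannot be reached from the start state, so discard them.
Initial partition by acceptance: {s0,s3,s4,s6,s7} | {s1,s2,s5}.
Split {s0,s3,s4,s6,s7} by δ(·,L) → {s0,s3,s7} and {s4,s6}.
Split {s0,s3,s7} by δ(·,L) → {s0,s7} and {s3}.
On input L, block {s0,s7} splits into {s0} and {s7}.
On input L, block {s1,s2,s5} splits into {s1,s5} and {s2}.
Refine {s1,s5} on symbol L: members go to different blocks, giving {s1} and {s5}.
Stable partition: {s0} | {s1} | {s4,s6} | {s3} | {s7} | {s2} | {s5} — 7 equivalence classes.
s6 and s4 lie in the same block of the stable partition, so they are equivalent — no string distinguishes them.

No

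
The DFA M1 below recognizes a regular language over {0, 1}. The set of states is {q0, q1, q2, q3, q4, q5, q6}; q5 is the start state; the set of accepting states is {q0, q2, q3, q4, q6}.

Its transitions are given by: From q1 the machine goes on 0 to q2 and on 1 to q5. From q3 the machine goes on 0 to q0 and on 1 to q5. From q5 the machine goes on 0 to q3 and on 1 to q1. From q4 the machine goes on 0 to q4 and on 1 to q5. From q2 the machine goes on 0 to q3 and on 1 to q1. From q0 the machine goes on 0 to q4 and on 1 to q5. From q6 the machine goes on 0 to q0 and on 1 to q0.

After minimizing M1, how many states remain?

Reachable states from the start: {q0,q1,q2,q3,q4,q5}. Unreachable: {q6} — drop them.
P0 = {q0,q2,q3,q4} | {q1,q5}.
The partition is now stable with 2 blocks: {q0,q2,q3,q4} | {q1,q5}.

2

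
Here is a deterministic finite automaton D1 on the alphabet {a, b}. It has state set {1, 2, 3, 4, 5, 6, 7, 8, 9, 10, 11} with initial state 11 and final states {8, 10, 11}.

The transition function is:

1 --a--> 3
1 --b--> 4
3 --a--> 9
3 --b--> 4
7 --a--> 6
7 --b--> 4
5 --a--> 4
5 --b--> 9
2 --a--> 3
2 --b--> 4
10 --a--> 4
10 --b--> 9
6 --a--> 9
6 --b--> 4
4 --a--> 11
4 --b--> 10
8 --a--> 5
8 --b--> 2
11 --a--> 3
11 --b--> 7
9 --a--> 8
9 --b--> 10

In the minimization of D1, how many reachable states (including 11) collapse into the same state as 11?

First remove the unreachable states {1}; 10 states remain.
P0 = {8,10,11} | {2,3,4,5,6,7,9}.
Refine {2,3,4,5,6,7,9} on symbol a: members go to different blocks, giving {2,3,5,6,7} and {4,9}.
On input a, block {8,10,11} splits into {8,11} and {10}.
Refine {2,3,5,6,7} on symbol a: members go to different blocks, giving {3,5,6} and {2,7}.
Stable partition: {8,11} | {3,5,6} | {4,9} | {10} | {2,7} — 5 equivalence classes.
State 11 belongs to the block {8,11}, which has 2 states.

2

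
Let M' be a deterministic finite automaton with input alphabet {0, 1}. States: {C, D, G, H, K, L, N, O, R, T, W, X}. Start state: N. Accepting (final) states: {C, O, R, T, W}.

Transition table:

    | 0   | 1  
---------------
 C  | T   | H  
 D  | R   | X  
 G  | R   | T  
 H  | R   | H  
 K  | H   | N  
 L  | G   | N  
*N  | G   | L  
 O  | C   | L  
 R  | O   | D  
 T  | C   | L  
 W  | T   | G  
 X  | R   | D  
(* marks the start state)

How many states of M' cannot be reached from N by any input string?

BFS from N reaches {C, D, G, H, L, N, O, R, T, X}; the 2 state(s) K, W are never visited.

2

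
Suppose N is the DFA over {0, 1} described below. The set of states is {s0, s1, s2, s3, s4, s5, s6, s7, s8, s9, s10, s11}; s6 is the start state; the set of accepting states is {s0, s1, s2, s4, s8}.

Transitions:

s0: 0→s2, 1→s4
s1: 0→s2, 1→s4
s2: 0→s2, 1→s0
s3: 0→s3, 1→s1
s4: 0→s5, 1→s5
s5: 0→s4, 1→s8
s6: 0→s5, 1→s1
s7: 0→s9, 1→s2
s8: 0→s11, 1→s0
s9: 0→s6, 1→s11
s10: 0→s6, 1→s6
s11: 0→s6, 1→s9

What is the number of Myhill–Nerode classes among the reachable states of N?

7

First remove the unreachable states {s3,s7,s10}; 9 states remain.
Initial partition by acceptance: {s0,s1,s2,s4,s8} | {s5,s6,s9,s11}.
Refine {s0,s1,s2,s4,s8} on symbol 0: members go to different blocks, giving {s0,s1,s2} and {s4,s8}.
Split {s0,s1,s2} by δ(·,1) → {s0,s1} and {s2}.
On input 0, block {s5,s6,s9,s11} splits into {s6,s9,s11} and {s5}.
Split {s6,s9,s11} by δ(·,0) → {s9,s11} and {s6}.
Split {s4,s8} by δ(·,0) → {s4} and {s8}.
The partition is now stable with 7 blocks: {s0,s1} | {s9,s11} | {s4} | {s2} | {s5} | {s6} | {s8}.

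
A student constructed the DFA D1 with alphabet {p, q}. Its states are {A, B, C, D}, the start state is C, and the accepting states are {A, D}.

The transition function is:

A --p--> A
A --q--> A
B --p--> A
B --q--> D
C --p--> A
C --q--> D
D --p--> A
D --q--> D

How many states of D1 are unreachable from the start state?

1

BFS from C reaches {A, C, D}; the 1 state(s) B are never visited.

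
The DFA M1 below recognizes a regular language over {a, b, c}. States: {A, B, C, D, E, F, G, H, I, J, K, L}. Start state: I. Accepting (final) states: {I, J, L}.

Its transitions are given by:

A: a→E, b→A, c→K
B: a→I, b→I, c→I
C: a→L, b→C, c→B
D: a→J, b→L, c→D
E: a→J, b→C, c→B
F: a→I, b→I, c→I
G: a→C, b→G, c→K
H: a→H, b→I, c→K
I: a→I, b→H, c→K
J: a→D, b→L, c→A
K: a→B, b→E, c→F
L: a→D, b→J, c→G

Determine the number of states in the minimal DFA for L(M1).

Every state is reachable, so we keep all 12.
Initial partition by acceptance: {I,J,L} | {A,B,C,D,E,F,G,H,K}.
On input a, block {I,J,L} splits into {J,L} and {I}.
Refine {A,B,C,D,E,F,G,H,K} on symbol a: members go to different blocks, giving {A,G,H,K} and {C,D,E} and {B,F}.
On input a, block {A,G,H,K} splits into {A,G} and {H} and {K}.
On input b, block {C,D,E} splits into {C,E} and {D}.
No further refinement is possible. Final partition (8 blocks): {J,L} | {A,G} | {I} | {C,E} | {B,F} | {H} | {K} | {D}.

8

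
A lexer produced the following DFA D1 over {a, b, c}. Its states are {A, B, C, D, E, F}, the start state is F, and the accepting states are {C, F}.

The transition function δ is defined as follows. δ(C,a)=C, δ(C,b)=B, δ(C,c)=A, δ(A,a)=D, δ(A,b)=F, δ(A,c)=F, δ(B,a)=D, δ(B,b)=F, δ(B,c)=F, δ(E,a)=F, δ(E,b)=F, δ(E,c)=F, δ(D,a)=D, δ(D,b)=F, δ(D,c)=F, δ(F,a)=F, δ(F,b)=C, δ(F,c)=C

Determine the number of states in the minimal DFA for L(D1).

3

States {E} cannot be reached from the start state, so discard them.
Initial partition by acceptance: {C,F} | {A,B,D}.
Split {C,F} by δ(·,b) → {C} and {F}.
No further refinement is possible. Final partition (3 blocks): {C} | {A,B,D} | {F}.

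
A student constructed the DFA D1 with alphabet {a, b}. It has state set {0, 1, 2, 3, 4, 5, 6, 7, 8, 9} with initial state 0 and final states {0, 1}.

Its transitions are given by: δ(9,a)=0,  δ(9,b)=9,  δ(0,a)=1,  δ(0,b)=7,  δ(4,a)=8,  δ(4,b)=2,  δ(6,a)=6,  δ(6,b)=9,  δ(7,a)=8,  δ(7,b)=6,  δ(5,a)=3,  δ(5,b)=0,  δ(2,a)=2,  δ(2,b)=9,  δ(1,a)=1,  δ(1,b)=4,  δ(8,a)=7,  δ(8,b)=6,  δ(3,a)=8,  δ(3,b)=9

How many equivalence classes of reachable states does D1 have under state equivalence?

States {3,5} cannot be reached from the start state, so discard them.
P0 = {0,1} | {2,4,6,7,8,9}.
Split {2,4,6,7,8,9} by δ(·,a) → {2,4,6,7,8} and {9}.
Split {2,4,6,7,8} by δ(·,b) → {4,7,8} and {2,6}.
Stable partition: {0,1} | {4,7,8} | {9} | {2,6} — 4 equivalence classes.

4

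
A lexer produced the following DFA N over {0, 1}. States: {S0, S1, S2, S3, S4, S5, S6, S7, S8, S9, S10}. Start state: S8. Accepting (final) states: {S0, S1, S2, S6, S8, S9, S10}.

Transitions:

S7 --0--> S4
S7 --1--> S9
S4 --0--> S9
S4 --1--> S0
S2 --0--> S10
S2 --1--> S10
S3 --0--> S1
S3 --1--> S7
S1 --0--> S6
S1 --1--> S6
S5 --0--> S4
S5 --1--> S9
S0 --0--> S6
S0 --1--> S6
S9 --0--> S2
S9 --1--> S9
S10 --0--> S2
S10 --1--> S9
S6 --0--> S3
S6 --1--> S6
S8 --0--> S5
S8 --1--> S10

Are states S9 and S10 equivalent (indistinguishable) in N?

Yes

All states are reachable from the start state.
Initial partition by acceptance: {S0,S1,S2,S6,S8,S9,S10} | {S3,S4,S5,S7}.
On input 0, block {S0,S1,S2,S6,S8,S9,S10} splits into {S0,S1,S2,S9,S10} and {S6,S8}.
Split {S0,S1,S2,S9,S10} by δ(·,0) → {S2,S9,S10} and {S0,S1}.
Split {S3,S4,S5,S7} by δ(·,0) → {S5,S7} and {S3} and {S4}.
Refine {S6,S8} on symbol 0: members go to different blocks, giving {S6} and {S8}.
The partition is now stable with 7 blocks: {S2,S9,S10} | {S5,S7} | {S6} | {S0,S1} | {S3} | {S4} | {S8}.
S9 and S10 lie in the same block of the stable partition, so they are equivalent — no string distinguishes them.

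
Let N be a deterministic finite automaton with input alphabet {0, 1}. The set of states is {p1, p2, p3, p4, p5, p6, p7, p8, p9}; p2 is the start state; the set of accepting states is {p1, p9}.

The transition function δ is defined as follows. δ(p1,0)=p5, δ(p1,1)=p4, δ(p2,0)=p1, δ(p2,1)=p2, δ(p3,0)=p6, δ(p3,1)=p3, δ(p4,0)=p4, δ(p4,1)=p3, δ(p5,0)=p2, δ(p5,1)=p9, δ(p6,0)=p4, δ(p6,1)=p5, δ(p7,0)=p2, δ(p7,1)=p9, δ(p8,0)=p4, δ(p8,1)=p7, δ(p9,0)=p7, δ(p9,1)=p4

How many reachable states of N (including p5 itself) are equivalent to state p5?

2

First remove the unreachable states {p8}; 8 states remain.
Initial partition by acceptance: {p1,p9} | {p2,p3,p4,p5,p6,p7}.
Refine {p2,p3,p4,p5,p6,p7} on symbol 0: members go to different blocks, giving {p3,p4,p5,p6,p7} and {p2}.
On input 0, block {p3,p4,p5,p6,p7} splits into {p3,p4,p6} and {p5,p7}.
On input 1, block {p3,p4,p6} splits into {p3,p4} and {p6}.
Split {p3,p4} by δ(·,0) → {p3} and {p4}.
No further refinement is possible. Final partition (6 blocks): {p1,p9} | {p3} | {p2} | {p5,p7} | {p6} | {p4}.
State p5 belongs to the block {p5,p7}, which has 2 states.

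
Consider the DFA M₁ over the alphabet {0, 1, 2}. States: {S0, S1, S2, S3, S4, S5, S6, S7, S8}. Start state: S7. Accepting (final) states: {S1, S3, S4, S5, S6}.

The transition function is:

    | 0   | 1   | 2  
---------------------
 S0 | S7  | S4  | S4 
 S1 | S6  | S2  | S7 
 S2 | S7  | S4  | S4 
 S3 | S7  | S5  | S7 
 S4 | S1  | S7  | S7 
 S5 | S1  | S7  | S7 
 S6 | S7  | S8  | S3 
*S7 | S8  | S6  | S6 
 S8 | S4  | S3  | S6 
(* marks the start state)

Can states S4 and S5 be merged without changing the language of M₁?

Reachable states from the start: {S1,S2,S3,S4,S5,S6,S7,S8}. Unreachable: {S0} — drop them.
Initial partition by acceptance: {S1,S3,S4,S5,S6} | {S2,S7,S8}.
On input 0, block {S1,S3,S4,S5,S6} splits into {S1,S4,S5} and {S3,S6}.
Refine {S1,S4,S5} on symbol 0: members go to different blocks, giving {S4,S5} and {S1}.
Refine {S2,S7,S8} on symbol 0: members go to different blocks, giving {S2,S7} and {S8}.
Split {S2,S7} by δ(·,0) → {S2} and {S7}.
On input 1, block {S3,S6} splits into {S3} and {S6}.
No further refinement is possible. Final partition (7 blocks): {S4,S5} | {S2} | {S3} | {S1} | {S8} | {S7} | {S6}.
S4 and S5 lie in the same block of the stable partition, so they are equivalent — no string distinguishes them.

Yes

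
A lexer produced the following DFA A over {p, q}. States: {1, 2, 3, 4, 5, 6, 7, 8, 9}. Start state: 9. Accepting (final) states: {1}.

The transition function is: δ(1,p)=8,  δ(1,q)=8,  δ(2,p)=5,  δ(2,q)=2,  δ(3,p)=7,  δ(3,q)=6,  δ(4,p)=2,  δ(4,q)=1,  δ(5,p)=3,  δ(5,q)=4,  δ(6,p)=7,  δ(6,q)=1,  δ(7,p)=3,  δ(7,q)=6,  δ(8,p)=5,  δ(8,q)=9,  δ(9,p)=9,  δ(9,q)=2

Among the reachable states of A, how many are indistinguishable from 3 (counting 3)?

Every state is reachable, so we keep all 9.
Initial partition by acceptance: {1} | {2,3,4,5,6,7,8,9}.
Refine {2,3,4,5,6,7,8,9} on symbol q: members go to different blocks, giving {2,3,5,7,8,9} and {4,6}.
Split {2,3,5,7,8,9} by δ(·,q) → {2,8,9} and {3,5,7}.
Refine {2,8,9} on symbol p: members go to different blocks, giving {2,8} and {9}.
Refine {2,8} on symbol q: members go to different blocks, giving {2} and {8}.
Split {4,6} by δ(·,p) → {4} and {6}.
Split {3,5,7} by δ(·,q) → {3,7} and {5}.
No further refinement is possible. Final partition (8 blocks): {1} | {2} | {4} | {3,7} | {9} | {8} | {6} | {5}.
The equivalence class containing 3 is {3,7}, of size 2.

2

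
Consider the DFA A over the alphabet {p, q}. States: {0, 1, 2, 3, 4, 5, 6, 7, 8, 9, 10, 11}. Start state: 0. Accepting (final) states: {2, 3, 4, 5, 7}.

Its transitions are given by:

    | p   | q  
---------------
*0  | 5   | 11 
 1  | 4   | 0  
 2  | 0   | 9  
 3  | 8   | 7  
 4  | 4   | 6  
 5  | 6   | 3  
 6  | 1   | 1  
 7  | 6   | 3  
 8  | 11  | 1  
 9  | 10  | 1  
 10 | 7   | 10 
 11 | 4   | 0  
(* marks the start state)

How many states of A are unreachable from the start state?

No path from 0 leads to 2, 9, 10; the other 9 states are all reachable.

3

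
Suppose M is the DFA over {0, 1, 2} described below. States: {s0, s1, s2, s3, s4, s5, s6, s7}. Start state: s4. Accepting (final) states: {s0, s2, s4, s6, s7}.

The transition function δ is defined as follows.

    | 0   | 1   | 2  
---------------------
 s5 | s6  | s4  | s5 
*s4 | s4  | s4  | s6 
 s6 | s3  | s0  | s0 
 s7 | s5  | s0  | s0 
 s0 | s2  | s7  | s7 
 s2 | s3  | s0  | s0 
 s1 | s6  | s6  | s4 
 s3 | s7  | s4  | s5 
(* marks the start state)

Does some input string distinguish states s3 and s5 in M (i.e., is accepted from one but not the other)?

Reachable states from the start: {s0,s2,s3,s4,s5,s6,s7}. Unreachable: {s1} — drop them.
Start with accepting vs non-accepting: {s0,s2,s4,s6,s7} | {s3,s5}.
Refine {s0,s2,s4,s6,s7} on symbol 0: members go to different blocks, giving {s2,s6,s7} and {s0,s4}.
Refine {s0,s4} on symbol 0: members go to different blocks, giving {s0} and {s4}.
Stable partition: {s2,s6,s7} | {s3,s5} | {s0} | {s4} — 4 equivalence classes.
s3 and s5 lie in the same block of the stable partition, so they are equivalent — no string distinguishes them.

No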